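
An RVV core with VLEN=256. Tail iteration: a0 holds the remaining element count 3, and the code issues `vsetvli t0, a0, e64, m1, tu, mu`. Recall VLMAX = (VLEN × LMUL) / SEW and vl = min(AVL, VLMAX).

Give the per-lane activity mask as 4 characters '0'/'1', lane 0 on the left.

VLMAX = (256 × 1) / 64 = 4 lanes
vl ← min(3, 4) = 3
bits (lane 0 leftmost): 1110

predicate = 1110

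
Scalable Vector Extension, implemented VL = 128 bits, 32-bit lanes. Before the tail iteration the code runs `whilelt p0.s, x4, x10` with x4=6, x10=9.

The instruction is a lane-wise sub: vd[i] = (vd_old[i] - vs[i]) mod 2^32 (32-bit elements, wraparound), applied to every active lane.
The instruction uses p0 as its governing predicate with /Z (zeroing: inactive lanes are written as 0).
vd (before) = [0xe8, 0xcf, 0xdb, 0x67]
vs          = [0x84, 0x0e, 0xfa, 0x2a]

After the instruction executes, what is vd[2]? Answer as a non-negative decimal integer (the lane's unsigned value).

vd[2] = 4294967265

lane count: 128 div 32 = 4
whilelt: lane j active iff 6+j < 9 → j < 3 → 3 active
lane  0: sub(0xe8,0x84) ⇒ 0x64
lane  1: sub(0xcf,0x0e) ⇒ 0xc1
lane  2: sub(0xdb,0xfa) ⇒ 0xffffffe1
lane  3: tail/zero ⇒ 0x00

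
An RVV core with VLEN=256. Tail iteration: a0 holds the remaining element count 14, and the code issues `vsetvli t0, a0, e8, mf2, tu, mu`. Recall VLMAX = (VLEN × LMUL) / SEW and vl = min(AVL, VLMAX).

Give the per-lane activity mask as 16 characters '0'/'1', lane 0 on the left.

lanes per group: 256·1/2/8 = 16
vl ← min(14, 16) = 14
bits (lane 0 leftmost): 1111111111111100

predicate = 1111111111111100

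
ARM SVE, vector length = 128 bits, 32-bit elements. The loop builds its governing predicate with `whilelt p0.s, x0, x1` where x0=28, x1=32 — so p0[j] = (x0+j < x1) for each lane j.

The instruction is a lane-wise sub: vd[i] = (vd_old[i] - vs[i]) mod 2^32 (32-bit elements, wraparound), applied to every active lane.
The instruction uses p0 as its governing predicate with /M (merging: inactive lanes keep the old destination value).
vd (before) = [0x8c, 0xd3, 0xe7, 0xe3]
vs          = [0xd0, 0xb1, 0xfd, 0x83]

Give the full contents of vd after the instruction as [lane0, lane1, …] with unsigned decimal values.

vd = [4294967228, 34, 4294967274, 96]

register lanes = 128/32 = 4
p0[j] = (28+j < 32); true for j=0..3 → 4 lanes set
[0] sub(0x8c,0xd0) = 0xffffffbc
[1] sub(0xd3,0xb1) = 0x22
[2] sub(0xe7,0xfd) = 0xffffffea
[3] sub(0xe3,0x83) = 0x60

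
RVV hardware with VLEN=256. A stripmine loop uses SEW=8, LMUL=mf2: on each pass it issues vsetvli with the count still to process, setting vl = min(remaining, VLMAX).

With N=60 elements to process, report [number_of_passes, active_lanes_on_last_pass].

lanes per group: 256·1/2/8 = 16
N=60: ⌈60/16⌉ = 4 iters; last vl = 60 − 3×16 = 12

[iterations, last_vl] = [4, 12]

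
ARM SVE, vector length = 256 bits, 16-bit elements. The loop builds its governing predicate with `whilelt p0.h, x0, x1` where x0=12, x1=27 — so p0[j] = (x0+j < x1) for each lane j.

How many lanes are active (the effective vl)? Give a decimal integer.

vl = 15

register lanes = 256/16 = 16
p0[j] = (12+j < 27); true for j=0..14 → 15 lanes set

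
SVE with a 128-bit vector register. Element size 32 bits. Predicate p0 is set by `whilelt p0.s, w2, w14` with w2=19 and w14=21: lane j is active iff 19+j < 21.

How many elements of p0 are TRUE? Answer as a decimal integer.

register lanes = 128/32 = 4
active while 19+j < 21, i.e. j ∈ [0,2) capped at 4 ⇒ 2

vl = 2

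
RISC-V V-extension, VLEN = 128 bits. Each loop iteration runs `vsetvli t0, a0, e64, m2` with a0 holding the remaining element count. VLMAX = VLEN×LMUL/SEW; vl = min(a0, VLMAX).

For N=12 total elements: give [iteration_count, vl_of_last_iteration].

[iterations, last_vl] = [3, 4]

lanes per group: 128·2/64 = 4
12 elements at 4/iter → 3 passes, remainder 4 on the last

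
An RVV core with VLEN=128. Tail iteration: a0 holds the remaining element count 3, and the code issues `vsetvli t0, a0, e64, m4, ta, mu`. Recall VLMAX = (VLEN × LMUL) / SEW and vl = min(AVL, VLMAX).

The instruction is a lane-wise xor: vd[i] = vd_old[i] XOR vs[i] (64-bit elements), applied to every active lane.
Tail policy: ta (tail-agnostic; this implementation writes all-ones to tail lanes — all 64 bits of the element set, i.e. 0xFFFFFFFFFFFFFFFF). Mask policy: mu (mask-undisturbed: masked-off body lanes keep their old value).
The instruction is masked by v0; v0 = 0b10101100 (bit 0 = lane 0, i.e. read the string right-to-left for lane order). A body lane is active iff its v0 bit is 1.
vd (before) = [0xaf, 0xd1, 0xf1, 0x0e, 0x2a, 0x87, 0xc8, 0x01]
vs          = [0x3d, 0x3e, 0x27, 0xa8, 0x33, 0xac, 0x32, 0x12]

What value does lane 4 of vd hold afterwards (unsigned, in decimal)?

VLMAX = (128 × 4) / 64 = 8 lanes
vl = min(AVL, VLMAX) = min(3, 8) = 3
lane  0: mask-off/keep ⇒ 0xaf
lane  1: mask-off/keep ⇒ 0xd1
lane  2: xor(0xf1,0x27) ⇒ 0xd6
lane  3: tail/ones ⇒ 0xffffffffffffffff
lane  4: tail/ones ⇒ 0xffffffffffffffff
lane  5: tail/ones ⇒ 0xffffffffffffffff
lane  6: tail/ones ⇒ 0xffffffffffffffff
lane  7: tail/ones ⇒ 0xffffffffffffffff

vd[4] = 18446744073709551615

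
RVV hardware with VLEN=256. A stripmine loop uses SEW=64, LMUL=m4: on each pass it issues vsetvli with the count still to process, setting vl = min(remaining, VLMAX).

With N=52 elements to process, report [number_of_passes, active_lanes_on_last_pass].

VLMAX = VLEN×LMUL/SEW = 256×4/64 = 16
N=52: ⌈52/16⌉ = 4 iters; last vl = 52 − 3×16 = 4

[iterations, last_vl] = [4, 4]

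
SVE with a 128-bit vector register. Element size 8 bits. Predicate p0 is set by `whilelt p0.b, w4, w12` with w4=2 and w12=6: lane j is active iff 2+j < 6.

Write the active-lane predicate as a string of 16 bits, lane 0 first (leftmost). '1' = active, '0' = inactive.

128-bit reg / 8-bit elem → 16 lanes
p0[j] = (2+j < 6); true for j=0..3 → 4 lanes set
bits (lane 0 leftmost): 1111000000000000

predicate = 1111000000000000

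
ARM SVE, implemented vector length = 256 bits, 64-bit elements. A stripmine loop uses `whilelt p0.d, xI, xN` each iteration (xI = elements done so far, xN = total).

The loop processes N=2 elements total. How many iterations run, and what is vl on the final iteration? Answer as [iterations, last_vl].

register lanes = 256/64 = 4
N=2: ⌈2/4⌉ = 1 iters; last vl = 2 − 0×4 = 2

[iterations, last_vl] = [1, 2]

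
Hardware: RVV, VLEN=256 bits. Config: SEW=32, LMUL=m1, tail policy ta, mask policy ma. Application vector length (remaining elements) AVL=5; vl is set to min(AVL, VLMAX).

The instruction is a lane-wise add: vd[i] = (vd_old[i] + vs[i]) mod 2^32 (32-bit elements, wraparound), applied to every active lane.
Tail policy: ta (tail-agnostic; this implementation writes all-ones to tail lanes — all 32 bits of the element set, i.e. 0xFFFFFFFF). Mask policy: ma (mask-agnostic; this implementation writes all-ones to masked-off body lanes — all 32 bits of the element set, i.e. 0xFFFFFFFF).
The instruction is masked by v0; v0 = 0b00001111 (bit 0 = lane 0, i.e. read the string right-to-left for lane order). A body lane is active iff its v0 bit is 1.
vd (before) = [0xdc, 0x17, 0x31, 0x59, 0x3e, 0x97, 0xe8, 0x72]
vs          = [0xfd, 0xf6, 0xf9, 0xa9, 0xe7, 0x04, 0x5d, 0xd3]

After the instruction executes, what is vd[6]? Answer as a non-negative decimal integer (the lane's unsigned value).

VLMAX = VLEN×LMUL/SEW = 256×1/32 = 8
AVL=5 ≤ VLMAX=8, so vl = 5
[0] add(0xdc,0xfd) = 0x1d9
[1] add(0x17,0xf6) = 0x10d
[2] add(0x31,0xf9) = 0x12a
[3] add(0x59,0xa9) = 0x102
[4] mask-off/ones = 0xffffffff
[5] tail/ones = 0xffffffff
[6] tail/ones = 0xffffffff
[7] tail/ones = 0xffffffff

vd[6] = 4294967295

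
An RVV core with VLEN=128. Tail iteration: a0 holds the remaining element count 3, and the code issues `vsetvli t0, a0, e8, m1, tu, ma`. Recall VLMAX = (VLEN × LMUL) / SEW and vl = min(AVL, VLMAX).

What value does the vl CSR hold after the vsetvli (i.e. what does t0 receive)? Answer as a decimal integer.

vl = 3

VLMAX = (128 × 1) / 8 = 16 lanes
AVL=3 ≤ VLMAX=16, so vl = 3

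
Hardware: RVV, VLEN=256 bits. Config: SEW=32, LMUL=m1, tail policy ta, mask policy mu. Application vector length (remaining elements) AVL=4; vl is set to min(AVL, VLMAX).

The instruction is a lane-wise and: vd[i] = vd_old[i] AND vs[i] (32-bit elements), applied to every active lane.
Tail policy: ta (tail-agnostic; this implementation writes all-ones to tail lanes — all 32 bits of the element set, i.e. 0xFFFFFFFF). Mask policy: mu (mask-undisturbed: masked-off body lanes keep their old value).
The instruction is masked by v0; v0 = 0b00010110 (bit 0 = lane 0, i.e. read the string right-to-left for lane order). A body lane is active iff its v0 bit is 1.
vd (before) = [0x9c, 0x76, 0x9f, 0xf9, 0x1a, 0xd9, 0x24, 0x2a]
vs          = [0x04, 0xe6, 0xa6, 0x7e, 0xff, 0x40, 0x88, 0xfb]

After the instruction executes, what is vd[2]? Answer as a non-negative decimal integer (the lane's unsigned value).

vd[2] = 134

VLMAX = VLEN×LMUL/SEW = 256×1/32 = 8
vl ← min(4, 8) = 4
  i=0: mask-off/keep → 156
  i=1: and(0x76,0xe6) → 102
  i=2: and(0x9f,0xa6) → 134
  i=3: mask-off/keep → 249
  i=4: tail/ones → 4294967295
  i=5: tail/ones → 4294967295
  i=6: tail/ones → 4294967295
  i=7: tail/ones → 4294967295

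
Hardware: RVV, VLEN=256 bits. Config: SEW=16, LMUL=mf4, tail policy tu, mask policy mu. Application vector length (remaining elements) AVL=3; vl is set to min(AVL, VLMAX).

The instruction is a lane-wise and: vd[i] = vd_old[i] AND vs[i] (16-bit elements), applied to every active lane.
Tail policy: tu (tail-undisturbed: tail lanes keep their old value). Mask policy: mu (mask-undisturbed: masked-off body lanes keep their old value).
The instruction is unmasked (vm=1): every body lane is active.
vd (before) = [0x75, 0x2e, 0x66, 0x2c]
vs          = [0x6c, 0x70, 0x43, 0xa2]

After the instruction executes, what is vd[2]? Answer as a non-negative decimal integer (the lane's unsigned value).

lanes per group: 256·1/4/16 = 4
vl = min(AVL, VLMAX) = min(3, 4) = 3
lane  0: and(0x75,0x6c) ⇒ 0x64
lane  1: and(0x2e,0x70) ⇒ 0x20
lane  2: and(0x66,0x43) ⇒ 0x42
lane  3: tail/keep ⇒ 0x2c

vd[2] = 66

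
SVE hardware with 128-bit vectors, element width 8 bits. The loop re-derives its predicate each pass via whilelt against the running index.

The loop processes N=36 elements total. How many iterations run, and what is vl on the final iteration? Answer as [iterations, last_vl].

lane count: 128 div 8 = 16
iterations = ceil(36/16) = 3; final-pass vl = 4

[iterations, last_vl] = [3, 4]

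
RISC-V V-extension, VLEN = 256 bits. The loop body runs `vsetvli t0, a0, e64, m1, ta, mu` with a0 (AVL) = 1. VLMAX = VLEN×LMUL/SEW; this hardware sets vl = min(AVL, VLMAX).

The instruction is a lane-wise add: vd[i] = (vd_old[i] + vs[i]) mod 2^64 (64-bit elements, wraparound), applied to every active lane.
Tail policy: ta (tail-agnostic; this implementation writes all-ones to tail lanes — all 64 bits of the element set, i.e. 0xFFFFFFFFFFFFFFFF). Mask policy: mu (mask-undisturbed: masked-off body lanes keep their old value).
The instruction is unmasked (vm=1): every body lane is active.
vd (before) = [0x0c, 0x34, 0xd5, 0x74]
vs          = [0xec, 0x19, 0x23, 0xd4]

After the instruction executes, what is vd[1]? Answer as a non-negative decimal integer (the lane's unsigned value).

vd[1] = 18446744073709551615

lanes per group: 256·1/64 = 4
vl = min(AVL, VLMAX) = min(1, 4) = 1
[0] add(0x0c,0xec) = 0xf8
[1] tail/ones = 0xffffffffffffffff
[2] tail/ones = 0xffffffffffffffff
[3] tail/ones = 0xffffffffffffffff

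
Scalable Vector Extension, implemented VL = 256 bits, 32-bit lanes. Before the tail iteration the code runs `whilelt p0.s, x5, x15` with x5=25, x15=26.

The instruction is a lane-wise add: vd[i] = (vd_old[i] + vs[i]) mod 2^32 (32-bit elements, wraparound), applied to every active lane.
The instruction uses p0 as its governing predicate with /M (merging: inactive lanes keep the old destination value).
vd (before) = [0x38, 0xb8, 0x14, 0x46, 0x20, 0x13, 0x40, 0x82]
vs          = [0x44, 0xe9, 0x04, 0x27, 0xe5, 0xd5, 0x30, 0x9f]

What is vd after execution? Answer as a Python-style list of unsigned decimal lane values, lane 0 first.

vd = [124, 184, 20, 70, 32, 19, 64, 130]

register lanes = 256/32 = 8
active while 25+j < 26, i.e. j ∈ [0,1) capped at 8 ⇒ 1
  i=0: add(0x38,0x44) → 124
  i=1: tail/keep → 184
  i=2: tail/keep → 20
  i=3: tail/keep → 70
  i=4: tail/keep → 32
  i=5: tail/keep → 19
  i=6: tail/keep → 64
  i=7: tail/keep → 130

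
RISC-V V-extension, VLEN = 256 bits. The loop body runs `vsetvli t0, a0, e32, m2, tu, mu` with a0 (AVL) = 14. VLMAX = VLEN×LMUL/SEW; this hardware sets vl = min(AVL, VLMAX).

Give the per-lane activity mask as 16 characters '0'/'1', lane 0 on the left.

VLMAX = (256 × 2) / 32 = 16 lanes
vl ← min(14, 16) = 14
bits (lane 0 leftmost): 1111111111111100

predicate = 1111111111111100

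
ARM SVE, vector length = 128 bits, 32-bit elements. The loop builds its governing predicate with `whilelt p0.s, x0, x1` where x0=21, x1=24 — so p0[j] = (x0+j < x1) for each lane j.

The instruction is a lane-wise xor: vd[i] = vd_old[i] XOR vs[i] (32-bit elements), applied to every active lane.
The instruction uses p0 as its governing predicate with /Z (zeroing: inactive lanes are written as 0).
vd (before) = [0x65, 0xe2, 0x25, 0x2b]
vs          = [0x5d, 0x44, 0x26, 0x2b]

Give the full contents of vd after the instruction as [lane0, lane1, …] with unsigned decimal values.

lane count: 128 div 32 = 4
whilelt: lane j active iff 21+j < 24 → j < 3 → 3 active
[0] xor(0x65,0x5d) = 0x38
[1] xor(0xe2,0x44) = 0xa6
[2] xor(0x25,0x26) = 0x03
[3] tail/zero = 0x00

vd = [56, 166, 3, 0]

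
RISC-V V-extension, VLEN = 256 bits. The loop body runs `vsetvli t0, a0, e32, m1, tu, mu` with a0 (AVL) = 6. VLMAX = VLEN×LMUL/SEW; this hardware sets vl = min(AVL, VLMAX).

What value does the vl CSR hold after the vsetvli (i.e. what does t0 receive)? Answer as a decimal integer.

lanes per group: 256·1/32 = 8
vl = min(AVL, VLMAX) = min(6, 8) = 6

vl = 6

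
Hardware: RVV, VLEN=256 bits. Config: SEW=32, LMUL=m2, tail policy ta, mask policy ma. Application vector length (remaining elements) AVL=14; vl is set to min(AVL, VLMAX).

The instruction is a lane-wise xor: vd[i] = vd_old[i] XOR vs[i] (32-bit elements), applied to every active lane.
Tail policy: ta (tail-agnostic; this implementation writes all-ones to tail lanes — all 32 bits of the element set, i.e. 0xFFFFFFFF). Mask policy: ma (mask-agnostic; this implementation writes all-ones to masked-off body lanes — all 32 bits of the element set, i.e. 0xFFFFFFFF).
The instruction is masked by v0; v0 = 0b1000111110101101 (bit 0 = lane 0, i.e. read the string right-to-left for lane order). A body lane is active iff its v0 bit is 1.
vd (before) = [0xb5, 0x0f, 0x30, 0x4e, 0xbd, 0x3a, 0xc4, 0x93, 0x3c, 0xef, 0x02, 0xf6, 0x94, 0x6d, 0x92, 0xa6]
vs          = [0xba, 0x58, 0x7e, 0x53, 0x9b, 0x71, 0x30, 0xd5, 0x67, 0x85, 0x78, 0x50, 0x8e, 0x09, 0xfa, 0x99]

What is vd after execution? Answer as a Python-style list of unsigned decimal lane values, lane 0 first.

vd = [15, 4294967295, 78, 29, 4294967295, 75, 4294967295, 70, 91, 106, 122, 166, 4294967295, 4294967295, 4294967295, 4294967295]

lanes per group: 256·2/32 = 16
vl = min(AVL, VLMAX) = min(14, 16) = 14
lane  0: xor(0xb5,0xba) ⇒ 0x0f
lane  1: mask-off/ones ⇒ 0xffffffff
lane  2: xor(0x30,0x7e) ⇒ 0x4e
lane  3: xor(0x4e,0x53) ⇒ 0x1d
lane  4: mask-off/ones ⇒ 0xffffffff
lane  5: xor(0x3a,0x71) ⇒ 0x4b
lane  6: mask-off/ones ⇒ 0xffffffff
lane  7: xor(0x93,0xd5) ⇒ 0x46
lane  8: xor(0x3c,0x67) ⇒ 0x5b
lane  9: xor(0xef,0x85) ⇒ 0x6a
lane 10: xor(0x02,0x78) ⇒ 0x7a
lane 11: xor(0xf6,0x50) ⇒ 0xa6
lane 12: mask-off/ones ⇒ 0xffffffff
lane 13: mask-off/ones ⇒ 0xffffffff
lane 14: tail/ones ⇒ 0xffffffff
lane 15: tail/ones ⇒ 0xffffffff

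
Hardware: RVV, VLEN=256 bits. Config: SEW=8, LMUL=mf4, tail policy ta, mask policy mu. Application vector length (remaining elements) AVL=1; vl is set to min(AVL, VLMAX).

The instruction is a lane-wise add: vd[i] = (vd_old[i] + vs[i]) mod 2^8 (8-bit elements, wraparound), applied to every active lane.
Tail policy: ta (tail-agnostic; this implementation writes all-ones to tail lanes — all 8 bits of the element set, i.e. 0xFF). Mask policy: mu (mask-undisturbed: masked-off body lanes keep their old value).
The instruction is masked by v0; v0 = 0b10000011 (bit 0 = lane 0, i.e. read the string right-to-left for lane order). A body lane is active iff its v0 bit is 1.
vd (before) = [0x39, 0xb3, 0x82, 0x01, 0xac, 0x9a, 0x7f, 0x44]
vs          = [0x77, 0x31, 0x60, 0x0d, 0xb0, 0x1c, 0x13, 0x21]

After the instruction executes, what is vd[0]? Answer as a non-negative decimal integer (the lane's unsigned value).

VLMAX = VLEN×LMUL/SEW = 256×1/4/8 = 8
vl ← min(1, 8) = 1
[0] add(0x39,0x77) = 0xb0
[1] tail/ones = 0xff
[2] tail/ones = 0xff
[3] tail/ones = 0xff
[4] tail/ones = 0xff
[5] tail/ones = 0xff
[6] tail/ones = 0xff
[7] tail/ones = 0xff

vd[0] = 176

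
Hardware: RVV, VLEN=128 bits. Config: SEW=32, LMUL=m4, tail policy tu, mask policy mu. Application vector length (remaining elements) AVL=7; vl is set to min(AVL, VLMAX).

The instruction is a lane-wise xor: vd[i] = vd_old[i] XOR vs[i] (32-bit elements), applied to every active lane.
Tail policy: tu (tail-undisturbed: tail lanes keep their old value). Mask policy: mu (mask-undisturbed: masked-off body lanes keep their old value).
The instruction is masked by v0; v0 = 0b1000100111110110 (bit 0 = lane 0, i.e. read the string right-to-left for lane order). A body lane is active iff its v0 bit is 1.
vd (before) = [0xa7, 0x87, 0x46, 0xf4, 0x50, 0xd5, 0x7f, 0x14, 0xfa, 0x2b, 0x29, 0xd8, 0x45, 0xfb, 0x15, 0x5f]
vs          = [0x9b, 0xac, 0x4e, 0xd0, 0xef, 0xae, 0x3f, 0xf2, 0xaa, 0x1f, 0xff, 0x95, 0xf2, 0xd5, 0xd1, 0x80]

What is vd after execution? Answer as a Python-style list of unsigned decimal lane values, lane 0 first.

VLMAX = VLEN×LMUL/SEW = 128×4/32 = 16
vl = min(AVL, VLMAX) = min(7, 16) = 7
[0] mask-off/keep = 0xa7
[1] xor(0x87,0xac) = 0x2b
[2] xor(0x46,0x4e) = 0x08
[3] mask-off/keep = 0xf4
[4] xor(0x50,0xef) = 0xbf
[5] xor(0xd5,0xae) = 0x7b
[6] xor(0x7f,0x3f) = 0x40
[7] tail/keep = 0x14
[8] tail/keep = 0xfa
[9] tail/keep = 0x2b
[10] tail/keep = 0x29
[11] tail/keep = 0xd8
[12] tail/keep = 0x45
[13] tail/keep = 0xfb
[14] tail/keep = 0x15
[15] tail/keep = 0x5f

vd = [167, 43, 8, 244, 191, 123, 64, 20, 250, 43, 41, 216, 69, 251, 21, 95]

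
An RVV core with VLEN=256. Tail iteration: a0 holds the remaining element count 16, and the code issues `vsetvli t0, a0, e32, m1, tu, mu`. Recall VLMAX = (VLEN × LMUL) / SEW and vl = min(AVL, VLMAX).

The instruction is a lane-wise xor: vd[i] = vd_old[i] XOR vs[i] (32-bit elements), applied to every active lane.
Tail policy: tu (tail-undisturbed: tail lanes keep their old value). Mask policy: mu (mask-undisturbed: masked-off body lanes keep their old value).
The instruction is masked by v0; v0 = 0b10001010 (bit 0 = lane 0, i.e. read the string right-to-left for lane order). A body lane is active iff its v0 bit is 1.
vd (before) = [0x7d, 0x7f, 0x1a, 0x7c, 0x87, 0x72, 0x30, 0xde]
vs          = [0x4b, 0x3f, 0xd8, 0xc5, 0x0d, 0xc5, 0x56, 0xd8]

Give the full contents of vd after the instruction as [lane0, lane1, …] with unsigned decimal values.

vd = [125, 64, 26, 185, 135, 114, 48, 6]

lanes per group: 256·1/32 = 8
vl = min(AVL, VLMAX) = min(16, 8) = 8
vd[0] mask-off/keep -> 0x7d
vd[1] xor(0x7f,0x3f) -> 0x40
vd[2] mask-off/keep -> 0x1a
vd[3] xor(0x7c,0xc5) -> 0xb9
vd[4] mask-off/keep -> 0x87
vd[5] mask-off/keep -> 0x72
vd[6] mask-off/keep -> 0x30
vd[7] xor(0xde,0xd8) -> 0x06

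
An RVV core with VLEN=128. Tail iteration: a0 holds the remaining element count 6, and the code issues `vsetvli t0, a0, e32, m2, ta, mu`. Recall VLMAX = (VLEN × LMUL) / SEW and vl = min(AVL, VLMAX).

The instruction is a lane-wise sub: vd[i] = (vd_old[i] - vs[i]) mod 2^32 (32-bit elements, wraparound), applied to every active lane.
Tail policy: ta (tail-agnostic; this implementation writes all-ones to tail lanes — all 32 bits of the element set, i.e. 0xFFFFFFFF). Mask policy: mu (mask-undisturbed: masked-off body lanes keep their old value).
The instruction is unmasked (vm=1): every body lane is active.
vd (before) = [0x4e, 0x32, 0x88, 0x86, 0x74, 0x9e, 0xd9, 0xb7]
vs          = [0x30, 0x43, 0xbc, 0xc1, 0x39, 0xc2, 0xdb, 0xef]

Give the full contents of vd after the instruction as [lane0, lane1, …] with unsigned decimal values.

vd = [30, 4294967279, 4294967244, 4294967237, 59, 4294967260, 4294967295, 4294967295]

VLMAX = (128 × 2) / 32 = 8 lanes
vl = min(AVL, VLMAX) = min(6, 8) = 6
vd[0] sub(0x4e,0x30) -> 0x1e
vd[1] sub(0x32,0x43) -> 0xffffffef
vd[2] sub(0x88,0xbc) -> 0xffffffcc
vd[3] sub(0x86,0xc1) -> 0xffffffc5
vd[4] sub(0x74,0x39) -> 0x3b
vd[5] sub(0x9e,0xc2) -> 0xffffffdc
vd[6] tail/ones -> 0xffffffff
vd[7] tail/ones -> 0xffffffff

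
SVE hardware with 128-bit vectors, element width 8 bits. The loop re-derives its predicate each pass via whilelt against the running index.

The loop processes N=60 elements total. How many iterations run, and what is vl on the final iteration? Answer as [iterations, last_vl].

[iterations, last_vl] = [4, 12]

register lanes = 128/8 = 16
60 elements at 16/iter → 4 passes, remainder 12 on the last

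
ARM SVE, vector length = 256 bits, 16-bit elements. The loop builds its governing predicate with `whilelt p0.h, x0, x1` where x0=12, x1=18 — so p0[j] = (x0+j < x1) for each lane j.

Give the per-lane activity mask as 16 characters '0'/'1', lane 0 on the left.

lane count: 256 div 16 = 16
p0[j] = (12+j < 18); true for j=0..5 → 6 lanes set
bits (lane 0 leftmost): 1111110000000000

predicate = 1111110000000000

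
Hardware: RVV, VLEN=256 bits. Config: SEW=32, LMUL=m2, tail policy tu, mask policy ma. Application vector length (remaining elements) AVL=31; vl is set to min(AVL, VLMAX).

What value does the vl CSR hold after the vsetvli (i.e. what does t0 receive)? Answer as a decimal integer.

vl = 16

VLMAX = (256 × 2) / 32 = 16 lanes
vl = min(AVL, VLMAX) = min(31, 16) = 16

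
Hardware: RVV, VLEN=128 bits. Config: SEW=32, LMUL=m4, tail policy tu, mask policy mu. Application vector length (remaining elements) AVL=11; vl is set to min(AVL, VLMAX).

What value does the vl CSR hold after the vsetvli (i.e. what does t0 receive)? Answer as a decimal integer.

vl = 11

VLMAX = VLEN×LMUL/SEW = 128×4/32 = 16
vl ← min(11, 16) = 11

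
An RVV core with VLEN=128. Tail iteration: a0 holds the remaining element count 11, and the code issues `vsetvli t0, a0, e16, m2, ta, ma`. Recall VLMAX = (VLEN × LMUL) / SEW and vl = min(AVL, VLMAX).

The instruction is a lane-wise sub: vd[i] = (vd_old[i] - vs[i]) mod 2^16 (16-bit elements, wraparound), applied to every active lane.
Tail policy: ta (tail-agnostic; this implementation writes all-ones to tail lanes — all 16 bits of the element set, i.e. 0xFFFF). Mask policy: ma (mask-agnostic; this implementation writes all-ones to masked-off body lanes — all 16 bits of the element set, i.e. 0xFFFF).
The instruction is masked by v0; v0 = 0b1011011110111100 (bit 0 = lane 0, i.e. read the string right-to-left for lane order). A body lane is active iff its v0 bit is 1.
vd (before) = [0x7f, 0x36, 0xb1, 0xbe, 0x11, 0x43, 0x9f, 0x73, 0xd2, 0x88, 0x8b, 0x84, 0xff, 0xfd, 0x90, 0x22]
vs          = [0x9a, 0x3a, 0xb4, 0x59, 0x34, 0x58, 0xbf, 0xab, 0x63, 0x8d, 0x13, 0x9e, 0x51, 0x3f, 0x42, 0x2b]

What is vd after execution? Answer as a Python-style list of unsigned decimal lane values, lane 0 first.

VLMAX = (128 × 2) / 16 = 16 lanes
AVL=11 ≤ VLMAX=16, so vl = 11
[0] mask-off/ones = 0xffff
[1] mask-off/ones = 0xffff
[2] sub(0xb1,0xb4) = 0xfffd
[3] sub(0xbe,0x59) = 0x65
[4] sub(0x11,0x34) = 0xffdd
[5] sub(0x43,0x58) = 0xffeb
[6] mask-off/ones = 0xffff
[7] sub(0x73,0xab) = 0xffc8
[8] sub(0xd2,0x63) = 0x6f
[9] sub(0x88,0x8d) = 0xfffb
[10] sub(0x8b,0x13) = 0x78
[11] tail/ones = 0xffff
[12] tail/ones = 0xffff
[13] tail/ones = 0xffff
[14] tail/ones = 0xffff
[15] tail/ones = 0xffff

vd = [65535, 65535, 65533, 101, 65501, 65515, 65535, 65480, 111, 65531, 120, 65535, 65535, 65535, 65535, 65535]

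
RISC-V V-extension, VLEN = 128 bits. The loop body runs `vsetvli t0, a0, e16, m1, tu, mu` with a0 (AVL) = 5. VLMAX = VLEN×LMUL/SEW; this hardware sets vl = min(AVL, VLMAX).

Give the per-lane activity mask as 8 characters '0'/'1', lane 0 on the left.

predicate = 11111000

lanes per group: 128·1/16 = 8
vl = min(AVL, VLMAX) = min(5, 8) = 5
bits (lane 0 leftmost): 11111000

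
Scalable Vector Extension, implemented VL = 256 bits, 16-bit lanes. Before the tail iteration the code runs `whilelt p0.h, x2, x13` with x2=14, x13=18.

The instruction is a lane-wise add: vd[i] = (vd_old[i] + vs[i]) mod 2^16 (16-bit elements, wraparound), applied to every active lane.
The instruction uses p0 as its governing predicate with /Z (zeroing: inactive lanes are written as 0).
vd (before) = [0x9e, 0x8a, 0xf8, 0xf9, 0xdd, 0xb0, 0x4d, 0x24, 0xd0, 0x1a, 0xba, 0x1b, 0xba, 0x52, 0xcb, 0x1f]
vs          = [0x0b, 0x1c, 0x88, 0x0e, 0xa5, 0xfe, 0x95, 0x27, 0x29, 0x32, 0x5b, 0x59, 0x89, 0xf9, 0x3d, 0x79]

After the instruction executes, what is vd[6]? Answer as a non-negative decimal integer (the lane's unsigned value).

vd[6] = 0

256-bit reg / 16-bit elem → 16 lanes
active while 14+j < 18, i.e. j ∈ [0,4) capped at 16 ⇒ 4
  i=0: add(0x9e,0x0b) → 169
  i=1: add(0x8a,0x1c) → 166
  i=2: add(0xf8,0x88) → 384
  i=3: add(0xf9,0x0e) → 263
  i=4: tail/zero → 0
  i=5: tail/zero → 0
  i=6: tail/zero → 0
  i=7: tail/zero → 0
  i=8: tail/zero → 0
  i=9: tail/zero → 0
  i=10: tail/zero → 0
  i=11: tail/zero → 0
  i=12: tail/zero → 0
  i=13: tail/zero → 0
  i=14: tail/zero → 0
  i=15: tail/zero → 0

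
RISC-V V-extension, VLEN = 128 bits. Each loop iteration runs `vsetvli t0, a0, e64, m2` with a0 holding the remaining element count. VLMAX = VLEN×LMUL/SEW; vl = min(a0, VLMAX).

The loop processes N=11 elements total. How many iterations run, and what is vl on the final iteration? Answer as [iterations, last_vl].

lanes per group: 128·2/64 = 4
11 elements at 4/iter → 3 passes, remainder 3 on the last

[iterations, last_vl] = [3, 3]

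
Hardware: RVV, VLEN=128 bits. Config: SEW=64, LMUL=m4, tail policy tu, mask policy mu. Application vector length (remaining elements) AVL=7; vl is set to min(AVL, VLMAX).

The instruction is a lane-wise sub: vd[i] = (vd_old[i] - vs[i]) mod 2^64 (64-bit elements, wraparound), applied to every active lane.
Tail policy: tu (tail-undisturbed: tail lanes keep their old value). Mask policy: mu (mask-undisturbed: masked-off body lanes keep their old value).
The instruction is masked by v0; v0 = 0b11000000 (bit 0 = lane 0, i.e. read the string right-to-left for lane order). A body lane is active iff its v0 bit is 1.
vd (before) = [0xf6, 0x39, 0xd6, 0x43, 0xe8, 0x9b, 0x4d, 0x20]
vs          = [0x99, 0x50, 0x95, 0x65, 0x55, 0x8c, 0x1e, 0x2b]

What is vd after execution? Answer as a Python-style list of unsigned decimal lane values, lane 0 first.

vd = [246, 57, 214, 67, 232, 155, 47, 32]

VLMAX = VLEN×LMUL/SEW = 128×4/64 = 8
AVL=7 ≤ VLMAX=8, so vl = 7
lane  0: mask-off/keep ⇒ 0xf6
lane  1: mask-off/keep ⇒ 0x39
lane  2: mask-off/keep ⇒ 0xd6
lane  3: mask-off/keep ⇒ 0x43
lane  4: mask-off/keep ⇒ 0xe8
lane  5: mask-off/keep ⇒ 0x9b
lane  6: sub(0x4d,0x1e) ⇒ 0x2f
lane  7: tail/keep ⇒ 0x20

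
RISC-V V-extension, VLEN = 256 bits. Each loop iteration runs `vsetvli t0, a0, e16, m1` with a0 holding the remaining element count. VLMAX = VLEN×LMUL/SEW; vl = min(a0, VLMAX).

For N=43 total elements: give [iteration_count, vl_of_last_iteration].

[iterations, last_vl] = [3, 11]

VLMAX = VLEN×LMUL/SEW = 256×1/16 = 16
iterations = ceil(43/16) = 3; final-pass vl = 11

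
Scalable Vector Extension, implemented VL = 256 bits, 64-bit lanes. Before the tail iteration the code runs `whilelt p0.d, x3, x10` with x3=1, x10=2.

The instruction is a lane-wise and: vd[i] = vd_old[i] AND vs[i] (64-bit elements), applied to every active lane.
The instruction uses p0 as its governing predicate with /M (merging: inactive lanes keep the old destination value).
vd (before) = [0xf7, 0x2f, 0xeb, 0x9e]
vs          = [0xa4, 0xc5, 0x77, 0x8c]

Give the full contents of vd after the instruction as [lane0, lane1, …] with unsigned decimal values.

lane count: 256 div 64 = 4
p0[j] = (1+j < 2); true for j=0..0 → 1 lanes set
lane  0: and(0xf7,0xa4) ⇒ 0xa4
lane  1: tail/keep ⇒ 0x2f
lane  2: tail/keep ⇒ 0xeb
lane  3: tail/keep ⇒ 0x9e

vd = [164, 47, 235, 158]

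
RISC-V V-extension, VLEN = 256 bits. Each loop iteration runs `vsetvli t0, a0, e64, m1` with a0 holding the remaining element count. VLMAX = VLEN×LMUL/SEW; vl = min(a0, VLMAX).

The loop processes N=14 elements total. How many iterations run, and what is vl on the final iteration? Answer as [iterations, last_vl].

VLMAX = (256 × 1) / 64 = 4 lanes
14 elements at 4/iter → 4 passes, remainder 2 on the last

[iterations, last_vl] = [4, 2]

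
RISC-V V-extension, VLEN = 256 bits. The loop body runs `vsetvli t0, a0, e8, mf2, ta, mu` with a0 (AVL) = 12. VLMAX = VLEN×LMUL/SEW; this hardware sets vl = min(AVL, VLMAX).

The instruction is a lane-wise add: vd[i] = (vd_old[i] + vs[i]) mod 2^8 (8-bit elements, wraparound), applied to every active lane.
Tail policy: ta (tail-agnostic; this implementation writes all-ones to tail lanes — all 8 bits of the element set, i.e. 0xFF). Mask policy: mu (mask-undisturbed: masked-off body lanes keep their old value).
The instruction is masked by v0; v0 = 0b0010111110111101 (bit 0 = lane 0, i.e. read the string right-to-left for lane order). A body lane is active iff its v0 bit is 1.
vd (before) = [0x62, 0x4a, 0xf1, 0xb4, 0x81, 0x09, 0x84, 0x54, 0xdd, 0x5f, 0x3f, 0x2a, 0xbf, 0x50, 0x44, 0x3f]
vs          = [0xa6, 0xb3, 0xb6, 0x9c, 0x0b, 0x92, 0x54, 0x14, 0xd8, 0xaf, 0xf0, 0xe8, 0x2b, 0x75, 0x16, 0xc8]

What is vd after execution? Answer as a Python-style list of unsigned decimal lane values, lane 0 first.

VLMAX = (256 × 1/2) / 8 = 16 lanes
vl ← min(12, 16) = 12
  i=0: add(0x62,0xa6) → 8
  i=1: mask-off/keep → 74
  i=2: add(0xf1,0xb6) → 167
  i=3: add(0xb4,0x9c) → 80
  i=4: add(0x81,0x0b) → 140
  i=5: add(0x09,0x92) → 155
  i=6: mask-off/keep → 132
  i=7: add(0x54,0x14) → 104
  i=8: add(0xdd,0xd8) → 181
  i=9: add(0x5f,0xaf) → 14
  i=10: add(0x3f,0xf0) → 47
  i=11: add(0x2a,0xe8) → 18
  i=12: tail/ones → 255
  i=13: tail/ones → 255
  i=14: tail/ones → 255
  i=15: tail/ones → 255

vd = [8, 74, 167, 80, 140, 155, 132, 104, 181, 14, 47, 18, 255, 255, 255, 255]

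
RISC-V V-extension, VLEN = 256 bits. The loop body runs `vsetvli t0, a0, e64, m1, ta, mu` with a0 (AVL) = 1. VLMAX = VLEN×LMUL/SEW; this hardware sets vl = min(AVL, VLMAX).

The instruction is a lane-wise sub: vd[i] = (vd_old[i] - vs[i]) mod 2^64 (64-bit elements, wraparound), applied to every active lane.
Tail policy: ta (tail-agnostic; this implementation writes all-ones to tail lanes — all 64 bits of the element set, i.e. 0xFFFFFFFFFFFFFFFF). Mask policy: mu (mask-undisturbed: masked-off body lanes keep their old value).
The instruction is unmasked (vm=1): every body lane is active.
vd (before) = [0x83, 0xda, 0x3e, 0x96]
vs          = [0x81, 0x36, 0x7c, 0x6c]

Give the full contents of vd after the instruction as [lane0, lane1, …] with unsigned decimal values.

VLMAX = (256 × 1) / 64 = 4 lanes
vl = min(AVL, VLMAX) = min(1, 4) = 1
[0] sub(0x83,0x81) = 0x02
[1] tail/ones = 0xffffffffffffffff
[2] tail/ones = 0xffffffffffffffff
[3] tail/ones = 0xffffffffffffffff

vd = [2, 18446744073709551615, 18446744073709551615, 18446744073709551615]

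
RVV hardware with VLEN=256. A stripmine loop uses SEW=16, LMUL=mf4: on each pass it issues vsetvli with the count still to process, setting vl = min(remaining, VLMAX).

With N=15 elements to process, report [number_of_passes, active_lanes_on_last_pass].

VLMAX = (256 × 1/4) / 16 = 4 lanes
N=15: ⌈15/4⌉ = 4 iters; last vl = 15 − 3×4 = 3

[iterations, last_vl] = [4, 3]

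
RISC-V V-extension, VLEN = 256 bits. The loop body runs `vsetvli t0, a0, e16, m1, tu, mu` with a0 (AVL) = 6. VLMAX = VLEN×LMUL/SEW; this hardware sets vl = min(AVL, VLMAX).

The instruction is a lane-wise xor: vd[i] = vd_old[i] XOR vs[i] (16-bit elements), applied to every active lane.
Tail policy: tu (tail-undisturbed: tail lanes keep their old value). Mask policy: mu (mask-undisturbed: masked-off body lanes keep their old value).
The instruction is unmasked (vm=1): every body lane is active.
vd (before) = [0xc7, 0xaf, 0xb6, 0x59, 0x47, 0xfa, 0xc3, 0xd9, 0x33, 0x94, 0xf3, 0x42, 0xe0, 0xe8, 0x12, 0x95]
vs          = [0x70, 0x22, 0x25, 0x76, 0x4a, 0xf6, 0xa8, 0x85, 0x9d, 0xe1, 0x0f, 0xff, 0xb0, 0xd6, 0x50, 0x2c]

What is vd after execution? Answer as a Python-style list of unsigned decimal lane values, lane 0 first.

vd = [183, 141, 147, 47, 13, 12, 195, 217, 51, 148, 243, 66, 224, 232, 18, 149]

VLMAX = (256 × 1) / 16 = 16 lanes
vl = min(AVL, VLMAX) = min(6, 16) = 6
[0] xor(0xc7,0x70) = 0xb7
[1] xor(0xaf,0x22) = 0x8d
[2] xor(0xb6,0x25) = 0x93
[3] xor(0x59,0x76) = 0x2f
[4] xor(0x47,0x4a) = 0x0d
[5] xor(0xfa,0xf6) = 0x0c
[6] tail/keep = 0xc3
[7] tail/keep = 0xd9
[8] tail/keep = 0x33
[9] tail/keep = 0x94
[10] tail/keep = 0xf3
[11] tail/keep = 0x42
[12] tail/keep = 0xe0
[13] tail/keep = 0xe8
[14] tail/keep = 0x12
[15] tail/keep = 0x95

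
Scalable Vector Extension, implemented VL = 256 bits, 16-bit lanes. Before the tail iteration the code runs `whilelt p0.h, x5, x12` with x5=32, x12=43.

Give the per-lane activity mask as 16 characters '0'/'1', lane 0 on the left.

register lanes = 256/16 = 16
whilelt: lane j active iff 32+j < 43 → j < 11 → 11 active
bits (lane 0 leftmost): 1111111111100000

predicate = 1111111111100000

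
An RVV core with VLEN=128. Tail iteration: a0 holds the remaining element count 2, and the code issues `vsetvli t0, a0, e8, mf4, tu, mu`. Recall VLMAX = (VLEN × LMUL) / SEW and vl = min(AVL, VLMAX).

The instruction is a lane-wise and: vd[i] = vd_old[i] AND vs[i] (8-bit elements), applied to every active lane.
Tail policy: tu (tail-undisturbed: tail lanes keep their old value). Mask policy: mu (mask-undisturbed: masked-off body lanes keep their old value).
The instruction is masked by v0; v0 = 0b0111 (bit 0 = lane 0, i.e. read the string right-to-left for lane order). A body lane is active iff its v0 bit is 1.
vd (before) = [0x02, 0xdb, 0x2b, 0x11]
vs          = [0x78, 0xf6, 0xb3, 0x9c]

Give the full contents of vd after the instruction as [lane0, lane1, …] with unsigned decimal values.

lanes per group: 128·1/4/8 = 4
AVL=2 ≤ VLMAX=4, so vl = 2
[0] and(0x02,0x78) = 0x00
[1] and(0xdb,0xf6) = 0xd2
[2] tail/keep = 0x2b
[3] tail/keep = 0x11

vd = [0, 210, 43, 17]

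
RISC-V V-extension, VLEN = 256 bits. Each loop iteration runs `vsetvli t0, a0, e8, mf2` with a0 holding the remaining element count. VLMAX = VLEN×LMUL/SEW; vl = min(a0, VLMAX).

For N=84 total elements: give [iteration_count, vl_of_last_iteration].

VLMAX = (256 × 1/2) / 8 = 16 lanes
N=84: ⌈84/16⌉ = 6 iters; last vl = 84 − 5×16 = 4

[iterations, last_vl] = [6, 4]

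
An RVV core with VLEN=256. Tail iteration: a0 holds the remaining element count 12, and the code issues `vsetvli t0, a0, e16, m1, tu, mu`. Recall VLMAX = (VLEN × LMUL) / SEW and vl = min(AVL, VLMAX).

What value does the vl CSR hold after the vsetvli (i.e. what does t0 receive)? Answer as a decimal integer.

vl = 12

VLMAX = VLEN×LMUL/SEW = 256×1/16 = 16
AVL=12 ≤ VLMAX=16, so vl = 12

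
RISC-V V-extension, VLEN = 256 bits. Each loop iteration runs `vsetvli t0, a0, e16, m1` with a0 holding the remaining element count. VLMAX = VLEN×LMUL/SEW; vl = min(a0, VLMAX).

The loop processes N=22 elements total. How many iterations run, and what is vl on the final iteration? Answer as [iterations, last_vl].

[iterations, last_vl] = [2, 6]

VLMAX = (256 × 1) / 16 = 16 lanes
22 elements at 16/iter → 2 passes, remainder 6 on the last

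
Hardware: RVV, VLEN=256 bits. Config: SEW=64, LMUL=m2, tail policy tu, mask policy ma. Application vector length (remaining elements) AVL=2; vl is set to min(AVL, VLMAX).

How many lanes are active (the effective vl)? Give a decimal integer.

vl = 2

lanes per group: 256·2/64 = 8
AVL=2 ≤ VLMAX=8, so vl = 2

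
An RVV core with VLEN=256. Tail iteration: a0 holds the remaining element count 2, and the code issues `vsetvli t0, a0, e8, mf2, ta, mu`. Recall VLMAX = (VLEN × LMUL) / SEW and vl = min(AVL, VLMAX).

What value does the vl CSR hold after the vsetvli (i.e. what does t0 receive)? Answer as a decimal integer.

VLMAX = VLEN×LMUL/SEW = 256×1/2/8 = 16
vl ← min(2, 16) = 2

vl = 2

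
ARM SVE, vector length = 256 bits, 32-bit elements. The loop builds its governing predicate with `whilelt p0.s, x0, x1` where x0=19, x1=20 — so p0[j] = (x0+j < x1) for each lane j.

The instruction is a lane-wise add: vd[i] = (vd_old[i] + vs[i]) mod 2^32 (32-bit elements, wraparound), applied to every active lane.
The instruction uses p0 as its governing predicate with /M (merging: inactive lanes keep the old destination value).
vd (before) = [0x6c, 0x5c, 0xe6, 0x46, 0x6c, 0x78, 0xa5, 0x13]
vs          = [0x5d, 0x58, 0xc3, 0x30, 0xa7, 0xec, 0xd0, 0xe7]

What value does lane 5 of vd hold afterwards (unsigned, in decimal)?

256-bit reg / 32-bit elem → 8 lanes
active while 19+j < 20, i.e. j ∈ [0,1) capped at 8 ⇒ 1
[0] add(0x6c,0x5d) = 0xc9
[1] tail/keep = 0x5c
[2] tail/keep = 0xe6
[3] tail/keep = 0x46
[4] tail/keep = 0x6c
[5] tail/keep = 0x78
[6] tail/keep = 0xa5
[7] tail/keep = 0x13

vd[5] = 120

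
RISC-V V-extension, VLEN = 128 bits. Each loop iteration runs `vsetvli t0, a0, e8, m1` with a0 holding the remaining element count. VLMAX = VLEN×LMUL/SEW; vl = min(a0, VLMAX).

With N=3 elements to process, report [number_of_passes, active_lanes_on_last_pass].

[iterations, last_vl] = [1, 3]

VLMAX = VLEN×LMUL/SEW = 128×1/8 = 16
3 elements at 16/iter → 1 passes, remainder 3 on the last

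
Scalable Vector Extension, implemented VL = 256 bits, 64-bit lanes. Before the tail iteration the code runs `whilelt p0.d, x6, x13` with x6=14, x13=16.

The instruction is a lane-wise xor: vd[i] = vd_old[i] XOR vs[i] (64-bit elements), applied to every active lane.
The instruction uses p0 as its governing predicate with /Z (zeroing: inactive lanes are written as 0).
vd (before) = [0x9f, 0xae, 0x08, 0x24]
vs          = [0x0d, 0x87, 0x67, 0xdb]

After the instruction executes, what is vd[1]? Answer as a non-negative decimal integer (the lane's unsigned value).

vd[1] = 41

register lanes = 256/64 = 4
p0[j] = (14+j < 16); true for j=0..1 → 2 lanes set
vd[0] xor(0x9f,0x0d) -> 0x92
vd[1] xor(0xae,0x87) -> 0x29
vd[2] tail/zero -> 0x00
vd[3] tail/zero -> 0x00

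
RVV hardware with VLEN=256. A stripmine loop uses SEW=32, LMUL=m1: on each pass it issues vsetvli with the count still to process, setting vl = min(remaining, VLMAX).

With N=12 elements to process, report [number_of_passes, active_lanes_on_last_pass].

[iterations, last_vl] = [2, 4]

VLMAX = VLEN×LMUL/SEW = 256×1/32 = 8
iterations = ceil(12/8) = 2; final-pass vl = 4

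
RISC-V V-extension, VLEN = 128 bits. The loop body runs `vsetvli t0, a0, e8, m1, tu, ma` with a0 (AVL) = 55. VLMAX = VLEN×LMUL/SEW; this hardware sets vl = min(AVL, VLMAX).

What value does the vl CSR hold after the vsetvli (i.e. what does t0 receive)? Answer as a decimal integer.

vl = 16

VLMAX = VLEN×LMUL/SEW = 128×1/8 = 16
vl = min(AVL, VLMAX) = min(55, 16) = 16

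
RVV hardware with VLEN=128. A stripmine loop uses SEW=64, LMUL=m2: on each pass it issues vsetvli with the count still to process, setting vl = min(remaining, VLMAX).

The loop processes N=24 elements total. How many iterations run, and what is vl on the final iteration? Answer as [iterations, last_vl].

[iterations, last_vl] = [6, 4]

VLMAX = VLEN×LMUL/SEW = 128×2/64 = 4
iterations = ceil(24/4) = 6; final-pass vl = 4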